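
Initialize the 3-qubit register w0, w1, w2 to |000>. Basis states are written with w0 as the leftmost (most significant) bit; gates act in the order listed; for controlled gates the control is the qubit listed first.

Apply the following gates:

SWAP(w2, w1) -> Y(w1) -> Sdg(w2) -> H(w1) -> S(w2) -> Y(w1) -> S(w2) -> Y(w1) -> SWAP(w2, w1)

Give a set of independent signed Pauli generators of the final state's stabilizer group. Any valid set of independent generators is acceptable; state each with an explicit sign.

One valid set of independent stabilizer generators is -IIX, +ZII, +IZI (any independent generating set of the same group is equally correct).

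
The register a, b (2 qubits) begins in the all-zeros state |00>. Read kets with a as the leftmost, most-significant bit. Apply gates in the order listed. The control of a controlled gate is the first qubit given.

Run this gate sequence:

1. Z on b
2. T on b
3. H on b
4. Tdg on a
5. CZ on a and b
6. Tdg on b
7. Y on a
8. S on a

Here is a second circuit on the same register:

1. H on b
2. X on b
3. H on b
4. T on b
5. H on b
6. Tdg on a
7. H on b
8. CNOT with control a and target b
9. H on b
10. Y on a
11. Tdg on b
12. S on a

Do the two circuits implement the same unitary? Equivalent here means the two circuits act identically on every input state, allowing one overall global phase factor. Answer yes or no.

Yes, they are equivalent — the unitaries differ by at most a global phase.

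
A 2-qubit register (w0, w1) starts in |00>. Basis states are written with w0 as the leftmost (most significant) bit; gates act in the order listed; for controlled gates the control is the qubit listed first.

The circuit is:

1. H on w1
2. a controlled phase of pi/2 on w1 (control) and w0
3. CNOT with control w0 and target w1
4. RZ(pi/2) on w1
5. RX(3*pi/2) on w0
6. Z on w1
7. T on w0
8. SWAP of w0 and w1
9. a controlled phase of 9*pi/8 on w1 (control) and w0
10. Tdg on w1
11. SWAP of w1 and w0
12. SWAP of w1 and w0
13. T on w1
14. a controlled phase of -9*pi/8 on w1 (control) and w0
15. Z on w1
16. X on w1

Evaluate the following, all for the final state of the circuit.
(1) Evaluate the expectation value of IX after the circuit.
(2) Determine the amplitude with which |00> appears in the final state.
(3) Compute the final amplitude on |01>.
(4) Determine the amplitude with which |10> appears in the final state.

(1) In the final state, IX has expectation sqrt(2)/2. Key observation: the block from step 9 through step 14 cancels to the identity and can be dropped.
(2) The amplitude on |00> is I/2.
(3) |01> carries amplitude exp(3*I*pi/4)/2 in the final state.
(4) The amplitude on |10> is 1/2.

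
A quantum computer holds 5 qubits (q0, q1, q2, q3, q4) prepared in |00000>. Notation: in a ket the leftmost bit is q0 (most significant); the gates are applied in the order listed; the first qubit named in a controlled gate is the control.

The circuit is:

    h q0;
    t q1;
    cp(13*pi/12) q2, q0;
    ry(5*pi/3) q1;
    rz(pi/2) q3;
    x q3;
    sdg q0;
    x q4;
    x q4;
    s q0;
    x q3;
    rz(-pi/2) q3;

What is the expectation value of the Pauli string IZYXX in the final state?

In the final state, IZYXX has expectation 0. Key observation: the block from step 5 through step 12 cancels to the identity and can be dropped.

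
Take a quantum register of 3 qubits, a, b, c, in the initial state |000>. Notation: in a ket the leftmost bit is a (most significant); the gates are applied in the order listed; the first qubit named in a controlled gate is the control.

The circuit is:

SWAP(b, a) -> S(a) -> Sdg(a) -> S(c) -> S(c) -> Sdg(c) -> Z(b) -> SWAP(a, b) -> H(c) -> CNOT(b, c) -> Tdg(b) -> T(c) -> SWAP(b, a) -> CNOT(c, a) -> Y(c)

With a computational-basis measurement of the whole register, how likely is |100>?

Outcome |100> occurs with probability 1/2. Key observation: steps 5-6 multiply out to the identity, so the circuit reduces to the remaining gates.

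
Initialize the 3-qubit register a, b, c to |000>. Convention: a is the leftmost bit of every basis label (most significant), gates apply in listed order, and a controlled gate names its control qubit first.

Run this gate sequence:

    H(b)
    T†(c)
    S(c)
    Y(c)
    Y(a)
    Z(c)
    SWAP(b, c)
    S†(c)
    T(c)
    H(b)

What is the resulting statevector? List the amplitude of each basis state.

The resulting statevector has amplitude 0 on |000>, 0 on |001>, 0 on |010>, 0 on |011>, 1/2 on |100>, -exp(3*I*pi/4)/2 on |101>, -1/2 on |110>, exp(3*I*pi/4)/2 on |111>.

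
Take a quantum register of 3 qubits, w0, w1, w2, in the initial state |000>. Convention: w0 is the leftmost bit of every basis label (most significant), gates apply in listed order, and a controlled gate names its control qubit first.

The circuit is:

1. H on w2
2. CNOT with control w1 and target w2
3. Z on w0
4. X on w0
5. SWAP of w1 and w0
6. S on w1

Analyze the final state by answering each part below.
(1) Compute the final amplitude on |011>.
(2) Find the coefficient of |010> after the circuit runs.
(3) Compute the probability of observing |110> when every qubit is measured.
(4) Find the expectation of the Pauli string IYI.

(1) |011> carries amplitude sqrt(2)*I/2 in the final state.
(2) |010> carries amplitude sqrt(2)*I/2 in the final state.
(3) Outcome |110> occurs with probability 0.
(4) In the final state, IYI has expectation 0.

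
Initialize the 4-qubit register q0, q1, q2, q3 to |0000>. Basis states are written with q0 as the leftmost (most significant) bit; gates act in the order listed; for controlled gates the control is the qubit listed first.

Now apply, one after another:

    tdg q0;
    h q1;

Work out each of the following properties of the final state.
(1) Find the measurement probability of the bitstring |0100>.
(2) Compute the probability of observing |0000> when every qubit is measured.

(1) The probability of measuring |0100> is 1/2.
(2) Outcome |0000> occurs with probability 1/2.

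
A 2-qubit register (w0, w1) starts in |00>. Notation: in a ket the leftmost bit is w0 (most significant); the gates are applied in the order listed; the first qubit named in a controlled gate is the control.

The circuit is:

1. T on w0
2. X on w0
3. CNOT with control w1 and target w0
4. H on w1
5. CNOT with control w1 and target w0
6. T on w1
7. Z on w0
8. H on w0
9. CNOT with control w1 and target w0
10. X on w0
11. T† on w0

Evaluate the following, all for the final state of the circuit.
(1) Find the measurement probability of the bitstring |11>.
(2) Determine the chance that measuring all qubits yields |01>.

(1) A full measurement returns |11> with probability 1/4.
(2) The probability of measuring |01> is 1/4.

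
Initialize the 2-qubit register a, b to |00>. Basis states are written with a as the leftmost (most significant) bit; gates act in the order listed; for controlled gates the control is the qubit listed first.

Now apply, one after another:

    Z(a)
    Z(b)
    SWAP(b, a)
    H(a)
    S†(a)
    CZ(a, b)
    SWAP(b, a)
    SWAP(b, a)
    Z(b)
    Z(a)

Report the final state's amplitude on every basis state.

The final amplitudes are sqrt(2)/2 on |00>, 0 on |01>, sqrt(2)*I/2 on |10>, 0 on |11>.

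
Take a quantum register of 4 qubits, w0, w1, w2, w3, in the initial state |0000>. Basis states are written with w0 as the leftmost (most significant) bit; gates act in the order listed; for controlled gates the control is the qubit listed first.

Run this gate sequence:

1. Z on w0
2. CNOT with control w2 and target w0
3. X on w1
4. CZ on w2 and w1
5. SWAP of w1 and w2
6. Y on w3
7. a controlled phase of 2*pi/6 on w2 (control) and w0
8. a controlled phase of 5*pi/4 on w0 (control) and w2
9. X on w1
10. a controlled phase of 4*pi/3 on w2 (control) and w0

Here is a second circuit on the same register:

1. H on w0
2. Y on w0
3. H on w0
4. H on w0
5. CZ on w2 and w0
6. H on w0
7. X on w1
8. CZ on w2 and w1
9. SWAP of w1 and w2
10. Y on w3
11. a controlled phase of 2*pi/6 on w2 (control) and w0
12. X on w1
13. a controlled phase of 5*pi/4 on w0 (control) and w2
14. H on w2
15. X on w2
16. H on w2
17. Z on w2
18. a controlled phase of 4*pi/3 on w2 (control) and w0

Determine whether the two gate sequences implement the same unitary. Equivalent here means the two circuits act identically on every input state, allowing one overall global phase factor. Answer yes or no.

No — the two circuits implement different unitaries, even allowing a global phase.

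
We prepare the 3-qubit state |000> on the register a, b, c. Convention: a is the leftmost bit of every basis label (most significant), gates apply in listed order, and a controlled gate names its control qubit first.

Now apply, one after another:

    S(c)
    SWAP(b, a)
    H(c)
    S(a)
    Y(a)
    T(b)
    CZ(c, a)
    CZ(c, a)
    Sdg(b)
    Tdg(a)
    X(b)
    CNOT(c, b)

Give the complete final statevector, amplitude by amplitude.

The resulting statevector has amplitude sqrt(2)*exp(I*pi/4)/2 on |101>, sqrt(2)*exp(I*pi/4)/2 on |110>, and 0 on every other basis state. Key observation: steps 7-8 multiply out to the identity, so the circuit reduces to the remaining gates.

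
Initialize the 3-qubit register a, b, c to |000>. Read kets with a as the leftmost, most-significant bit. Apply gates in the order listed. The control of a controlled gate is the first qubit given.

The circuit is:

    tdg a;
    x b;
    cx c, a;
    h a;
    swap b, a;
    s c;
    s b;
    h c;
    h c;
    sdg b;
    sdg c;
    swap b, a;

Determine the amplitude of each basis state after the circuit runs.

After the circuit, the state carries amplitude sqrt(2)/2 on |010>, sqrt(2)/2 on |110>, and 0 on every other basis state. Key observation: the block from step 5 through step 12 cancels to the identity and can be dropped.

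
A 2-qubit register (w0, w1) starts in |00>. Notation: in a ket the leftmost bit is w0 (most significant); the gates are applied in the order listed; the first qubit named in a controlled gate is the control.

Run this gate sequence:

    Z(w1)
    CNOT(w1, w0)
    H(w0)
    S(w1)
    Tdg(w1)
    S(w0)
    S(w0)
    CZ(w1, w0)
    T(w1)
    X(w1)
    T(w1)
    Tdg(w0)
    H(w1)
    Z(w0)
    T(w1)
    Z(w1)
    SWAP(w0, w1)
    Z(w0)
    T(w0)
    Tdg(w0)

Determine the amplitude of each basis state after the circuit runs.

The resulting statevector has amplitude exp(I*pi/4)/2 on |00>, 1/2 on |01>, -I/2 on |10>, -exp(I*pi/4)/2 on |11>.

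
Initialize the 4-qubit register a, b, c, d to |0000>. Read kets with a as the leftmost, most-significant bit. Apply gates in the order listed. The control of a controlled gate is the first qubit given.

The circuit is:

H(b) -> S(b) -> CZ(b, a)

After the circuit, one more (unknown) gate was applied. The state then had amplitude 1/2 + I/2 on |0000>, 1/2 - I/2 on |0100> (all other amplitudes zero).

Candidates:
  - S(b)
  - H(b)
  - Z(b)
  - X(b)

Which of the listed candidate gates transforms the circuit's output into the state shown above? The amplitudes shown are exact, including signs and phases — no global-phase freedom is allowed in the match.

It was H(b) that produced the state shown.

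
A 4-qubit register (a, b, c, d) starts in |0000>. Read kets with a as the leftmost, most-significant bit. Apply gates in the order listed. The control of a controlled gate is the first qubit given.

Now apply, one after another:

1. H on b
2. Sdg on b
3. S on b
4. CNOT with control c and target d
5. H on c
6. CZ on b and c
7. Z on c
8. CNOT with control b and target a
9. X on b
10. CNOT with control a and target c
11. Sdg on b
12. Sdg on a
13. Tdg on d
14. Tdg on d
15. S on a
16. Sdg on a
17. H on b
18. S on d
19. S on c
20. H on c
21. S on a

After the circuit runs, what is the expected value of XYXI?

In the final state, XYXI has expectation 1. Key observation: steps 15-16 multiply out to the identity, so the circuit reduces to the remaining gates.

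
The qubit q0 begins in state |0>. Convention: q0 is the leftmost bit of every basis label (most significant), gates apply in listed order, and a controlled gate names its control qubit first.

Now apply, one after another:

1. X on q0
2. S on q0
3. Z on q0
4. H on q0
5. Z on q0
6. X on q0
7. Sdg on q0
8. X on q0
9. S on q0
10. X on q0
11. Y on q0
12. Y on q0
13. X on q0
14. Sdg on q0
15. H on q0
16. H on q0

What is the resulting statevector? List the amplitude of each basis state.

The resulting statevector has amplitude -sqrt(2)/2 on |0>, -sqrt(2)*I/2 on |1>. Key observation: steps 9-14 multiply out to the identity, so the circuit reduces to the remaining gates.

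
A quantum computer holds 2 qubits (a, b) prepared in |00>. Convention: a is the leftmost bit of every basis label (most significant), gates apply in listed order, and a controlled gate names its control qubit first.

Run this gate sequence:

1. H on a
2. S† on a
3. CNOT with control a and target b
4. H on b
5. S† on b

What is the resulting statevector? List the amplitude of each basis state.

After the circuit, the state carries amplitude 1/2 on |00>, -I/2 on |01>, -I/2 on |10>, 1/2 on |11>.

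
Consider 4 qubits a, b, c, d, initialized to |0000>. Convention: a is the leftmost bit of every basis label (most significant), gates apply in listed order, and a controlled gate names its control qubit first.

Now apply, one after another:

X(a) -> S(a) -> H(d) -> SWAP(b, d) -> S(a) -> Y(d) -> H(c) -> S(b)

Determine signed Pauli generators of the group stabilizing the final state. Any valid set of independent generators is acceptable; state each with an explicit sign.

One valid set of independent stabilizer generators is +IYII, +IIXI, -ZIII, -IIIZ (any independent generating set of the same group is equally correct).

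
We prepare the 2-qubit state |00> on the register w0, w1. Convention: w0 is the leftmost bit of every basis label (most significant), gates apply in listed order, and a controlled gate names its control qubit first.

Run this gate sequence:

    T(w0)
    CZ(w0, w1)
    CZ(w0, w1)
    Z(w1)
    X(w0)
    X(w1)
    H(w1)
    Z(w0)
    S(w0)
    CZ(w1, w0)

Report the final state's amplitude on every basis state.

The resulting statevector has amplitude 0 on |00>, 0 on |01>, -sqrt(2)*I/2 on |10>, -sqrt(2)*I/2 on |11>.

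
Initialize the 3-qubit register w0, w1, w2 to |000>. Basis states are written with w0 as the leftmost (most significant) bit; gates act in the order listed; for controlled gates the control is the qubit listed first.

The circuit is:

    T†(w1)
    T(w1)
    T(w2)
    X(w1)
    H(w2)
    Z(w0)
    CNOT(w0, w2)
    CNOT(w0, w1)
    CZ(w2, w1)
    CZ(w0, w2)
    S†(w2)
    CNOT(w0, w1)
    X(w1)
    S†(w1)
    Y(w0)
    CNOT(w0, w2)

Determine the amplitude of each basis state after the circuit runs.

After the circuit, the state carries amplitude -sqrt(2)/2 on |100>, sqrt(2)*I/2 on |101>, and 0 on every other basis state.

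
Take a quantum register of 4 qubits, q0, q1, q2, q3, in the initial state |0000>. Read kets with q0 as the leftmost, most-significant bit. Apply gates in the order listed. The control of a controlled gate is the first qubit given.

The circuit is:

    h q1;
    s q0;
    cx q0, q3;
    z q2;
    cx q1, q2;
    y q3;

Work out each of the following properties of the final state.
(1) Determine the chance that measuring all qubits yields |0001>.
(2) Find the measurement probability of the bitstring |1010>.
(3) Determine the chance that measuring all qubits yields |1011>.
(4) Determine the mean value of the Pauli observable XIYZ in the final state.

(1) Outcome |0001> occurs with probability 1/2.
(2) A full measurement returns |1010> with probability 0.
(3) The probability of measuring |1011> is 0.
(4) The expectation value of XIYZ is 0.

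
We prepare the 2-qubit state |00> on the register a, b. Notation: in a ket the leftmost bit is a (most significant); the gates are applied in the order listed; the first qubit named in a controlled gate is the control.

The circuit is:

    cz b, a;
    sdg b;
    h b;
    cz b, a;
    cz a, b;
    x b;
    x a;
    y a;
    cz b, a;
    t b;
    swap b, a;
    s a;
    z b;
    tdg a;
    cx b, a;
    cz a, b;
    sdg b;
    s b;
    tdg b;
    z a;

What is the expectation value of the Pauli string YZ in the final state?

The observable YZ averages to -1.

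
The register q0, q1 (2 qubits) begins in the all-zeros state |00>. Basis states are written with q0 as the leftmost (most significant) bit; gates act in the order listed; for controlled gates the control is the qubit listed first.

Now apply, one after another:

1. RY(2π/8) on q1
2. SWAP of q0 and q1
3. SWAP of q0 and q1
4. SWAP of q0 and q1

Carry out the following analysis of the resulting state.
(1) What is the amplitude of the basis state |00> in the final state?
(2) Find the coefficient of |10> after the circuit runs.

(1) The final state's coefficient on |00> equals sqrt(sqrt(2) + 2)/2. Key observation: gates 2-3 undo each other exactly, leaving only the rest of the circuit to track.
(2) |10> carries amplitude sqrt(2 - sqrt(2))/2 in the final state.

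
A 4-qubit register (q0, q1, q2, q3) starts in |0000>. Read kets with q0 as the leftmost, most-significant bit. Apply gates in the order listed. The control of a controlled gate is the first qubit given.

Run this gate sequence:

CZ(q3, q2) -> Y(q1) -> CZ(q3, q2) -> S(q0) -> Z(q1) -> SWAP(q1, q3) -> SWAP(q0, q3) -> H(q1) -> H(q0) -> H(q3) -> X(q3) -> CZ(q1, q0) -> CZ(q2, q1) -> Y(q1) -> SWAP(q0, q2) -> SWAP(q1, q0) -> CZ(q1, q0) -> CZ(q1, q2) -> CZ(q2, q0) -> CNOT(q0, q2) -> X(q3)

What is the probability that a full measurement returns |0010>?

Outcome |0010> occurs with probability 1/8.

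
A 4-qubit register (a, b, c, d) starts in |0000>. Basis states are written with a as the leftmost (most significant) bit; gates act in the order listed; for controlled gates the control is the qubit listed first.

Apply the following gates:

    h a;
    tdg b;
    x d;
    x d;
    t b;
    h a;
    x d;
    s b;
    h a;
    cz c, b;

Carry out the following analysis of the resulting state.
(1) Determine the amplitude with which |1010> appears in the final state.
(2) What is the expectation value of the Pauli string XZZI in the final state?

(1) The amplitude on |1010> is 0. Key observation: the block from step 1 through step 6 cancels to the identity and can be dropped.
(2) The observable XZZI averages to 1.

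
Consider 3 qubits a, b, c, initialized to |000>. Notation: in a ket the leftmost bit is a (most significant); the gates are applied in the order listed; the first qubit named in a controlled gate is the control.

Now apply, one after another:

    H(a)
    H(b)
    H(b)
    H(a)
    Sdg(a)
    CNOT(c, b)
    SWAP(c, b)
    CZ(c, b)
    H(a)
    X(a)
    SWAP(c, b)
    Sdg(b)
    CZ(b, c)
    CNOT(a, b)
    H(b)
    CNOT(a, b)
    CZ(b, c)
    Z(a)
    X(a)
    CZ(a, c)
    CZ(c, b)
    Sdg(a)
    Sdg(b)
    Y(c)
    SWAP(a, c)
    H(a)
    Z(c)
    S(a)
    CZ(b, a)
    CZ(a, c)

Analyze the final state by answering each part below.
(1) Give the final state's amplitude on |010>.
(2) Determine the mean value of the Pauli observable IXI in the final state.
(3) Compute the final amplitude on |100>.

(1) |010> carries amplitude -sqrt(2)/4 in the final state. Key observation: gates 1-4 undo each other exactly, leaving only the rest of the circuit to track.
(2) The expectation value of IXI is 0.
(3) The final state's coefficient on |100> equals sqrt(2)/4.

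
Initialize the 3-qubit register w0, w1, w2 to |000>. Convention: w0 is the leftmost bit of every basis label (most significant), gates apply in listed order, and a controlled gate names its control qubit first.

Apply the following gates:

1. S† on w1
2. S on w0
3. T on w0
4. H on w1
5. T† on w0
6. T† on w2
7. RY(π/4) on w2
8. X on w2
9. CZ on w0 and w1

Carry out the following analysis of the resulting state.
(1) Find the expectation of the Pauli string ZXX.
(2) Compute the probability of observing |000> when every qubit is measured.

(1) The expectation value of ZXX is sqrt(2)/2.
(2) A full measurement returns |000> with probability 1/4 - sqrt(2)/8.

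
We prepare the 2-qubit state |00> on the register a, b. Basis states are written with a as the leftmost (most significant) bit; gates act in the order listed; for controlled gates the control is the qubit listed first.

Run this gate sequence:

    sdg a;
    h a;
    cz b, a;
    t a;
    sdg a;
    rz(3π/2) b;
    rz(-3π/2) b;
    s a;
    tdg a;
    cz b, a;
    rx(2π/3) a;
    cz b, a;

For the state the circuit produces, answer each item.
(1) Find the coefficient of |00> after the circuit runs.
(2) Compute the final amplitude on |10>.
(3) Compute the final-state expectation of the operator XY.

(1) The final state's coefficient on |00> equals sqrt(2)/4 - sqrt(6)*I/4.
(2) The amplitude on |10> is sqrt(2)/4 - sqrt(6)*I/4.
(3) The expectation value of XY is 0.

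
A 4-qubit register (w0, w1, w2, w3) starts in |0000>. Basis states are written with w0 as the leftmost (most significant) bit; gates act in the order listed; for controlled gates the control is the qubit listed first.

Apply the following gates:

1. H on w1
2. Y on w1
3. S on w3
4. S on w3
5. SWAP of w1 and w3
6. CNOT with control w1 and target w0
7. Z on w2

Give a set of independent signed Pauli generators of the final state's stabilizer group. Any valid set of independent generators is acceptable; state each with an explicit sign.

One valid set of independent stabilizer generators is -IIIX, +ZIII, +IZII, +IIZI (any independent generating set of the same group is equally correct).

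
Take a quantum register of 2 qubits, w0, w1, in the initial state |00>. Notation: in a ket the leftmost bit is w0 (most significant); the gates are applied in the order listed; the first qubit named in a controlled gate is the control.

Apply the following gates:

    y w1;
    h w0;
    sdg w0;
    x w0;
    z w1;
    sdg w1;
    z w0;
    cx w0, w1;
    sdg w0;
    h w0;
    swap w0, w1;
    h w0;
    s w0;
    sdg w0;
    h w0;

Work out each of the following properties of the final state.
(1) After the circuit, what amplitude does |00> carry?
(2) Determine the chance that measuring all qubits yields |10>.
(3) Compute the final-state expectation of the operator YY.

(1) The final state's coefficient on |00> equals -I/2. Key observation: steps 12-15 multiply out to the identity, so the circuit reduces to the remaining gates.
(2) The probability of measuring |10> is 1/4.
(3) The observable YY averages to 1.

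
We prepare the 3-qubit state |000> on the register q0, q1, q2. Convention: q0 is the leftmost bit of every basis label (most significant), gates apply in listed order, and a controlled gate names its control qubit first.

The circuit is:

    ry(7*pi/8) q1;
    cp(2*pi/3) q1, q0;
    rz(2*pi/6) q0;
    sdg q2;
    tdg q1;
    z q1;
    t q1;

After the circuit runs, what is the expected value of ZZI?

In the final state, ZZI has expectation -sqrt(sqrt(2) + 2)/2.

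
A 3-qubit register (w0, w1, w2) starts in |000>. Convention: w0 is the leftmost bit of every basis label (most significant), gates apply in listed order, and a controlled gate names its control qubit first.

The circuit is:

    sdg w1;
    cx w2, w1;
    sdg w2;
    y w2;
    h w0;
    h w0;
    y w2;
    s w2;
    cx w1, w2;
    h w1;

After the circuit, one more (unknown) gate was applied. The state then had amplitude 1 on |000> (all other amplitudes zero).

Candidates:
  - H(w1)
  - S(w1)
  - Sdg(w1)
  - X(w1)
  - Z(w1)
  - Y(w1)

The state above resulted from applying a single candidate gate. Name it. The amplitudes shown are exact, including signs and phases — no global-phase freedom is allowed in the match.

The unique candidate consistent with the amplitudes is H(w1). Key observation: the block from step 3 through step 8 cancels to the identity and can be dropped.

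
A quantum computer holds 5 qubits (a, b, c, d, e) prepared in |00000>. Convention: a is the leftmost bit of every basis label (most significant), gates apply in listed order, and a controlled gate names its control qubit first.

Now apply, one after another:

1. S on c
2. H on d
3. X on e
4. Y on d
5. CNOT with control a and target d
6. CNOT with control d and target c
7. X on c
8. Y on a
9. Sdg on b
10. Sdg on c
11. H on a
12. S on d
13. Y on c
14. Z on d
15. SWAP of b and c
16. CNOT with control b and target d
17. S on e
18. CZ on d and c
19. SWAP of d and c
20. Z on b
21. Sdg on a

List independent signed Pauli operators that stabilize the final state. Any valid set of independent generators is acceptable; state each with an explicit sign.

The final state is stabilized by the group generated by +YIIII, -IXIII, +IIZII, +IIIZI, -IIIIZ; other independent generating sets are equally valid.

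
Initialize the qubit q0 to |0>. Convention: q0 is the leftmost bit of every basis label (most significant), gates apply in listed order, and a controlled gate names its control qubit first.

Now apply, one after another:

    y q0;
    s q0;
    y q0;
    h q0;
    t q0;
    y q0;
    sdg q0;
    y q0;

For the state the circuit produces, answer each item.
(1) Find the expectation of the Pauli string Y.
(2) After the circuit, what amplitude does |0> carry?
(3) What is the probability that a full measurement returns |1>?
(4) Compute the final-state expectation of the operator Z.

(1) The observable Y averages to sqrt(2)/2.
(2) The amplitude on |0> is sqrt(2)/2.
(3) Outcome |1> occurs with probability 1/2.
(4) The observable Z averages to 0.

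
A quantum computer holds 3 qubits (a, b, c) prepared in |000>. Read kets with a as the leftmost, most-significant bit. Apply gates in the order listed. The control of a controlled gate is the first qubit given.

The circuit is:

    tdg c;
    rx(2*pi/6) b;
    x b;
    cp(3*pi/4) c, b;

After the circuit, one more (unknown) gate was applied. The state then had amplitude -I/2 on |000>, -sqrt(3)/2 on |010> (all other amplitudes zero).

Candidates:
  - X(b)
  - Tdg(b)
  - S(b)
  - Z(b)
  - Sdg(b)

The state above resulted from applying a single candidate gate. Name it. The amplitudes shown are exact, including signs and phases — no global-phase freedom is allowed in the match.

It was Z(b) that produced the state shown.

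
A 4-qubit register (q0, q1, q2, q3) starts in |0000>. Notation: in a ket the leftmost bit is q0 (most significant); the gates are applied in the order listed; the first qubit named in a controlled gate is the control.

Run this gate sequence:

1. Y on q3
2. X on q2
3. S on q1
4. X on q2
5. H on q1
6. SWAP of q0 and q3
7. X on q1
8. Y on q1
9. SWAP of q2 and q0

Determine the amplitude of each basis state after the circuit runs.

The final amplitudes are sqrt(2)/2 on |0010>, -sqrt(2)/2 on |0110>, and 0 on every other basis state.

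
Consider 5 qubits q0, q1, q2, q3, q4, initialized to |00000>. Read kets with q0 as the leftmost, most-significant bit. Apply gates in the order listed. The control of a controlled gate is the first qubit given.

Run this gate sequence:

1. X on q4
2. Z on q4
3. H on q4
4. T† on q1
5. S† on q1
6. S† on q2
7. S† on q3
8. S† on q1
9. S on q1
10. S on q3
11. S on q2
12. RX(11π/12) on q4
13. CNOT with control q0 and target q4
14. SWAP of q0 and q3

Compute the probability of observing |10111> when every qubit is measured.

The probability of measuring |10111> is 0. Key observation: steps 6-11 multiply out to the identity, so the circuit reduces to the remaining gates.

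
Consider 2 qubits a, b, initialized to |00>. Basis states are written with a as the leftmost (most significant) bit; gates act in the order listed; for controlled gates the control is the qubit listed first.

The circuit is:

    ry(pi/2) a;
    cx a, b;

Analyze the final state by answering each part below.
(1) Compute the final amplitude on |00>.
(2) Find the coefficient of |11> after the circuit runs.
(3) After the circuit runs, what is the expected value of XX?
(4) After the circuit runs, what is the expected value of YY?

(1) The final state's coefficient on |00> equals sqrt(2)/2.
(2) The final state's coefficient on |11> equals sqrt(2)/2.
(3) The expectation value of XX is 1.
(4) The expectation value of YY is -1.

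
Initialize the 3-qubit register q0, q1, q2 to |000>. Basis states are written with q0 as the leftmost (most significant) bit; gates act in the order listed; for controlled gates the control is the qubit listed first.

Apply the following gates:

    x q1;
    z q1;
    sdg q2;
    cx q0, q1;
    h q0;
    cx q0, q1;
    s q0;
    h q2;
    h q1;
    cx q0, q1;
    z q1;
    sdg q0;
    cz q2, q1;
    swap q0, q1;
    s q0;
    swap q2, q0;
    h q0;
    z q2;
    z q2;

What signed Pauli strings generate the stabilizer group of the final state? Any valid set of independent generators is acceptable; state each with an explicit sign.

One valid set of independent stabilizer generators is +XZY, +IXZ, +ZIZ (any independent generating set of the same group is equally correct).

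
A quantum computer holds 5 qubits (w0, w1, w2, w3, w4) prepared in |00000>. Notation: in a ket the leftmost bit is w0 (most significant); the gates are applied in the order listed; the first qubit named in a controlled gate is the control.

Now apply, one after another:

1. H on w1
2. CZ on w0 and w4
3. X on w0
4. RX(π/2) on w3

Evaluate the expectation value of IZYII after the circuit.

In the final state, IZYII has expectation 0.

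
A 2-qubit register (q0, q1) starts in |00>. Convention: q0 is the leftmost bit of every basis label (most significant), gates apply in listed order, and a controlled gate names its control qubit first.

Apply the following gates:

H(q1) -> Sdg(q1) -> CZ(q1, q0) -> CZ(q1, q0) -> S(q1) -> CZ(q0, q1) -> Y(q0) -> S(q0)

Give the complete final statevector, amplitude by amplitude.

After the circuit, the state carries amplitude 0 on |00>, 0 on |01>, -sqrt(2)/2 on |10>, -sqrt(2)/2 on |11>. Key observation: the block from step 2 through step 5 cancels to the identity and can be dropped.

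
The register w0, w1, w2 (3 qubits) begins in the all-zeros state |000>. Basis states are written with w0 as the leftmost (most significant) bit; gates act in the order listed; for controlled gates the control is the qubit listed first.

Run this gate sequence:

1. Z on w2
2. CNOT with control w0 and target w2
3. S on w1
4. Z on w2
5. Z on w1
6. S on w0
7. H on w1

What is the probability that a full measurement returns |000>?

The probability of measuring |000> is 1/2.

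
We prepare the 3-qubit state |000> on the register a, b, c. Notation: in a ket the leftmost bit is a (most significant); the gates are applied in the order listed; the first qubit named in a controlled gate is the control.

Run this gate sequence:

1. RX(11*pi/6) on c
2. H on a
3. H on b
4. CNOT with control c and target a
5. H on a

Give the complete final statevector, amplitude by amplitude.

The final amplitudes are -sqrt(3)/4 - 1/4 on |000>, I*(1 - sqrt(3))/4 on |001>, -sqrt(3)/4 - 1/4 on |010>, I*(1 - sqrt(3))/4 on |011>, 0 on |100>, 0 on |101>, 0 on |110>, 0 on |111>.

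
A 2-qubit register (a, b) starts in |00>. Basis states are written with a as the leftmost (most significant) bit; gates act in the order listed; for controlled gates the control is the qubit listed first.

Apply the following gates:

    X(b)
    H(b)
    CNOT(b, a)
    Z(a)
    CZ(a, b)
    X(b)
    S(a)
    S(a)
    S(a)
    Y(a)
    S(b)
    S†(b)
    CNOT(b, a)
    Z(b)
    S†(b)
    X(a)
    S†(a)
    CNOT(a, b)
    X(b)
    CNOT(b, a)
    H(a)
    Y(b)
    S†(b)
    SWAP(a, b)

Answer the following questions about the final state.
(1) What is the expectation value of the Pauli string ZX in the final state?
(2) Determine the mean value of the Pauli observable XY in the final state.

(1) The observable ZX averages to 1. Key observation: steps 11-12 multiply out to the identity, so the circuit reduces to the remaining gates.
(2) In the final state, XY has expectation 1.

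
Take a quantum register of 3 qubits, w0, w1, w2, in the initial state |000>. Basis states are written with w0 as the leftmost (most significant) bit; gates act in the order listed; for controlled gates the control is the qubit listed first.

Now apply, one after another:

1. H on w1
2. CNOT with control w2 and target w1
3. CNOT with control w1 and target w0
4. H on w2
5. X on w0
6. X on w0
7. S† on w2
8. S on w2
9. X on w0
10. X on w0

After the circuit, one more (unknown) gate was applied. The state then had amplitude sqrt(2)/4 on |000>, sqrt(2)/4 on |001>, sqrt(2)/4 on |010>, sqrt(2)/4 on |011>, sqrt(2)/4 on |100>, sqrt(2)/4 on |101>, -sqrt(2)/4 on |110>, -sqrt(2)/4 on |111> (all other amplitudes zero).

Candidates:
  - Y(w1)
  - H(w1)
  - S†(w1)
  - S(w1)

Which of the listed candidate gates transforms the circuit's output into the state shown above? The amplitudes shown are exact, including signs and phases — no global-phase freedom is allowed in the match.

It was H(w1) that produced the state shown.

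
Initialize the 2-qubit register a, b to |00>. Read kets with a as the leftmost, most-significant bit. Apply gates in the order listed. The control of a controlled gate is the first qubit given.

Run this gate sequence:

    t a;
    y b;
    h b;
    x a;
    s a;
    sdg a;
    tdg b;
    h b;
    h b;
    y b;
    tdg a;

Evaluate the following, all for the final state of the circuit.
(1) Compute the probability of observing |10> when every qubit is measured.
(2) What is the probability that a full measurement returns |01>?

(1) The probability of measuring |10> is 1/2.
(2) A full measurement returns |01> with probability 0.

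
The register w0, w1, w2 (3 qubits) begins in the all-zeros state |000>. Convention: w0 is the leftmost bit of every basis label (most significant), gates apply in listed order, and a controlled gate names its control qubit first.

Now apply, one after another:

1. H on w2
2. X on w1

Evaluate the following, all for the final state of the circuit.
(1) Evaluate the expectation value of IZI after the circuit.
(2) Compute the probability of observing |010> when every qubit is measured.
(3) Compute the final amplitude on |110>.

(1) The expectation value of IZI is -1.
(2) A full measurement returns |010> with probability 1/2.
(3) The final state's coefficient on |110> equals 0.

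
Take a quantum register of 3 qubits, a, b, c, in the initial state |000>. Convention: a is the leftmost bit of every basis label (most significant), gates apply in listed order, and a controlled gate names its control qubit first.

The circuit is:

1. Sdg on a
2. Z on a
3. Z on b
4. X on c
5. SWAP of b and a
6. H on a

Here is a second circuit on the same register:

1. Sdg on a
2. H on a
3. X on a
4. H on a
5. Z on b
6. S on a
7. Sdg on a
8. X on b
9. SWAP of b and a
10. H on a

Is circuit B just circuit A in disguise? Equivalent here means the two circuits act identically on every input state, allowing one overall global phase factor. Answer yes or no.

No, they are not equivalent — no single phase factor reconciles the two unitaries.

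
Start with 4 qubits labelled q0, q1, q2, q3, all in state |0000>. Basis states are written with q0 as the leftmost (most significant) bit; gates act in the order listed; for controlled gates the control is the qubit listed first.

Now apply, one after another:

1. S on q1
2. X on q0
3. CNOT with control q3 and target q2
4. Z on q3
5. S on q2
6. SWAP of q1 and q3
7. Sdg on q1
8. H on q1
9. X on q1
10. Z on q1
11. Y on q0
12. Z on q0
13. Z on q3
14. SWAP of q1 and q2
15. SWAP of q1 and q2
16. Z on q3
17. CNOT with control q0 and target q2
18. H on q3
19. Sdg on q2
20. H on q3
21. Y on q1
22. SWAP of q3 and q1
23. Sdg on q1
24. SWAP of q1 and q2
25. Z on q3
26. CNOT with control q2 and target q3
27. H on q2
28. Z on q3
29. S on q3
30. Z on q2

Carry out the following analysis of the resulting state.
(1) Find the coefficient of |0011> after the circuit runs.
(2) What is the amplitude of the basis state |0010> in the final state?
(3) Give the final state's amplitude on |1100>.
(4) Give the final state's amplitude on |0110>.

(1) The final state's coefficient on |0011> equals -I/2. Key observation: gates 13-16 undo each other exactly, leaving only the rest of the circuit to track.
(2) The final state's coefficient on |0010> equals -1/2.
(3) |1100> carries amplitude 0 in the final state.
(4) |0110> carries amplitude 0 in the final state.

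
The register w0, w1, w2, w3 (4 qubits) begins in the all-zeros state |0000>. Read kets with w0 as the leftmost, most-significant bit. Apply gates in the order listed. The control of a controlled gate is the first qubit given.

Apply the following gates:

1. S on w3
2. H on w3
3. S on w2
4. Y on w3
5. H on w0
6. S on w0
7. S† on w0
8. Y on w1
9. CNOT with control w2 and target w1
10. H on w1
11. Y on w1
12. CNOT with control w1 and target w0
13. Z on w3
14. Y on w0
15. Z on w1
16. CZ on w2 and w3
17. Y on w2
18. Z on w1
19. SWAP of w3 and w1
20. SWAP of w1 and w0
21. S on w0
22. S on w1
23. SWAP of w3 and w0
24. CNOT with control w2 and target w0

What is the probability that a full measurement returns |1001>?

Outcome |1001> occurs with probability 0.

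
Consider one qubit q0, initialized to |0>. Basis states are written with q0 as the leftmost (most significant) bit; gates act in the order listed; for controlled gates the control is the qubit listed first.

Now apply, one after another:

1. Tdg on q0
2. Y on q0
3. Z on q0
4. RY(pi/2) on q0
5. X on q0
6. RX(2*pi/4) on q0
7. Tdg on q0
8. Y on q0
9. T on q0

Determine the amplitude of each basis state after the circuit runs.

After the circuit, the state carries amplitude sqrt(2)/2 on |0>, (1 + I)*exp(I*pi/4)/2 on |1>.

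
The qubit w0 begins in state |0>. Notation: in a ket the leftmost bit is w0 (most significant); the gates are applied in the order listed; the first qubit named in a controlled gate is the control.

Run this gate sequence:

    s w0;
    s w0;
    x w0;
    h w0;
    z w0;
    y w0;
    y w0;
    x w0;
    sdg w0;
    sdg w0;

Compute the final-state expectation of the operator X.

The expectation value of X is -1.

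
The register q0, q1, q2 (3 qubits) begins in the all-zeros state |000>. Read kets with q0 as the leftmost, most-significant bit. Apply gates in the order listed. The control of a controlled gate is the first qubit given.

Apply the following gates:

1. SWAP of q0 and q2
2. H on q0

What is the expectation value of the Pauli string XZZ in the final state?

The observable XZZ averages to 1.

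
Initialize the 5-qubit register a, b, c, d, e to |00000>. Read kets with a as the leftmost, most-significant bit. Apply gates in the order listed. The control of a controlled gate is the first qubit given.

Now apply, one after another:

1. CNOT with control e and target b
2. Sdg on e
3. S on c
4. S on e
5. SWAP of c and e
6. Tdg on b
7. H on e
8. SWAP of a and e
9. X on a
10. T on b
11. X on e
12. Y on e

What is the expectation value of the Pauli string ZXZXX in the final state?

In the final state, ZXZXX has expectation 0.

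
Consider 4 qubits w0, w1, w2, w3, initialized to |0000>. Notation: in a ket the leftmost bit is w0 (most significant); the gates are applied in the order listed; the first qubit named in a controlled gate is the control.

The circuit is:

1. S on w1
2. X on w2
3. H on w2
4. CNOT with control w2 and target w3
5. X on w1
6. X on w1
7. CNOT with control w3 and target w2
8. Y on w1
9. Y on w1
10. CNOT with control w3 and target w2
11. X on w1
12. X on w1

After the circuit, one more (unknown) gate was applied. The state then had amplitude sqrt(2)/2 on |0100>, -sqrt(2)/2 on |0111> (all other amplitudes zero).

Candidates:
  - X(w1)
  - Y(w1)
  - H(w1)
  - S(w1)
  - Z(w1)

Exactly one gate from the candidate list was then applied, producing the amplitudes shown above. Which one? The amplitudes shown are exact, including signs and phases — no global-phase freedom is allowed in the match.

The applied gate was X(w1).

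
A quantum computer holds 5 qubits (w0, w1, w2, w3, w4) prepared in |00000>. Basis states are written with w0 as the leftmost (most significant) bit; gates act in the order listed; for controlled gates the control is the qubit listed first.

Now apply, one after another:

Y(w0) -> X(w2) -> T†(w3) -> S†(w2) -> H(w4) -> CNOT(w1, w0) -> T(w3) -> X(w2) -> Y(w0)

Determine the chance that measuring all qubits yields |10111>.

A full measurement returns |10111> with probability 0.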